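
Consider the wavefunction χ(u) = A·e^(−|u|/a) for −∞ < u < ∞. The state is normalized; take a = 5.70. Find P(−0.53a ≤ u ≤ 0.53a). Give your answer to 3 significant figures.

P ≈ 0.654

|χ|² is the probability density, so P = ∫_{−0.53a}^{0.53a} |χ|² du.
The normalization integral ∫|χ|²du over the whole domain equals a·A², and A² cancels in the ratio.
Both integrals are even about u = 0, so only the u ≥ 0 halves are needed (the factors of 2 cancel). In terms of t = u/a (A² and the length scale cancel between numerator and denominator), P = [∫_{0}^{0.53} e^(-2·t) dt] / [∫_{0}^{∞} e^(-2·t) dt].
With ∫ e^(-2·t) dt = -e^(-2·t)/2 + C, the region integral is 1/2 - e^(-53/50)/2 and the full one is 1/2.
The result is P = 0.6535.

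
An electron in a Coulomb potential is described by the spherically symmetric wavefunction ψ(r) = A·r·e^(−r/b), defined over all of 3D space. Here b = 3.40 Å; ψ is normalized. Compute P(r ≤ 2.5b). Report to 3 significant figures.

P ≈ 0.560

Integrate the radial probability density 4πr²|ψ|² over r ≤ 2.5b.
The full normalization integral is A²·[3·π·b^5] = 1, fixing A².
In terms of u = r/b (A², 4π and the length scale all cancel between numerator and denominator), P = [∫_{0}^{2.5} u^4·e^(-2·u) du] / [∫_{0}^{∞} u^4·e^(-2·u) du].
Using ∫ u^4·e^(-2·u) du = -(u^4/2 + u^3 + 3·u^2/2 + 3·u/2 + 3/4)·e^(-2·u), the numerator is 3/4 - 1569·e^(-5)/32 and the denominator is 3/4.
The region integral divided by the full integral gives P = 0.5595.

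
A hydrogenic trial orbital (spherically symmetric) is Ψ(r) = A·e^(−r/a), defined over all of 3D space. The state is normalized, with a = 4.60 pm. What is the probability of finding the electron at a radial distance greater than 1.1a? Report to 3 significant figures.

With dV = 4πr²dr, the probability is ∫|Ψ|² dV over r > 1.1a.
A² is fixed by ∫₀^∞ 4πr²|Ψ|² dr = 1, i.e. A² = (π·a^3)^(−1).
Let u = r/a; then A², 4π and the length scale all cancel, so P = ∫_{1.1}^{∞} u^2·e^(-2·u) du ÷ ∫_{0}^{∞} u^2·e^(-2·u) du.
An antiderivative of u^2·e^(-2·u) is -(2·u^2 + 2·u + 1)·e^(-2·u)/4; evaluating from 1.1 to ∞ gives 281·e^(-11/5)/200, while the full integral is 1/4.
Taking the ratio yields P = 0.6227.

P ≈ 0.623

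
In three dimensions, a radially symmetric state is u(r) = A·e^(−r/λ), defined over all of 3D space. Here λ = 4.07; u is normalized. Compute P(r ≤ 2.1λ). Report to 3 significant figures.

P ≈ 0.790

Integrate the radial probability density 4πr²|u|² over r ≤ 2.1λ.
The full normalization integral is A²·[π·λ^3] = 1, fixing A².
In terms of t = r/λ (A², 4π and the length scale all cancel between numerator and denominator), P = [∫_{0}^{2.1} t^2·e^(-2·t) dt] / [∫_{0}^{∞} t^2·e^(-2·t) dt].
An antiderivative of t^2·e^(-2·t) is -(2·t^2 + 2·t + 1)·e^(-2·t)/4; evaluating from 0 to 2.1 gives 1/4 - 701·e^(-21/5)/200, while the full integral is 1/4.
This evaluates to P = 0.7898.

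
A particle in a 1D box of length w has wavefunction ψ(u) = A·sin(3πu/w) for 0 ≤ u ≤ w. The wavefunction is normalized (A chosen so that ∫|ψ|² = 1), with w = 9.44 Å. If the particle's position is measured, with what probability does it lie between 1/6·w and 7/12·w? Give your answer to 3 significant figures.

P ≈ 0.470

|ψ|² is the probability density, so P = ∫_{1/6·w}^{7/12·w} |ψ|² du.
The normalization integral ∫|ψ|²du over the whole domain equals w/2·A², and A² cancels in the ratio.
Substituting t = u/w, A² and the length scale cancel in the ratio: P = ∫_{1/6}^{7/12} sin(3·π·t)^2 dt / ∫_{0}^{1} sin(3·π·t)^2 dt.
An antiderivative of sin(3·π·t)^2 is t/2 - sin(6·π·t)/(12·π); evaluating from 1/6 to 7/12 gives 1/(12·π) + 5/24, while the full integral is 1/2.
The result is P = (2 + 5·π)/(12·π).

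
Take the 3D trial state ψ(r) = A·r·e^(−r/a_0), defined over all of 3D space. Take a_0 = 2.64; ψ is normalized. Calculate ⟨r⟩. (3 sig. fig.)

By definition ⟨r⟩ = ∫ r |ψ(r)|² 4πr² dr.
Using ∫₀^∞ rⁿ e^(−αr) dr = n!/αⁿ⁺¹, since the A² factors cancel between numerator and denominator, ⟨r⟩ = 5·a_0/2.
With a_0 = 2.64, ⟨r⟩ = 6.600.

⟨r⟩ ≈ 6.60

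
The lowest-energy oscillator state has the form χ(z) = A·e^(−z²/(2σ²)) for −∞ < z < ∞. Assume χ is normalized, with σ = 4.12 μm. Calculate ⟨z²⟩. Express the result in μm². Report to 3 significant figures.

⟨z^2⟩ ≈ 8.49 μm^2

⟨z²⟩ = ∫ z^2 |χ|² dz over the full domain.
Differentiating ∫e^(−αz²) dz = √(π/α) under α to get the higher moments, since the A² factors cancel between numerator and denominator, ⟨z²⟩ = σ^2/2.
Putting σ = 4.12 gives 8.487.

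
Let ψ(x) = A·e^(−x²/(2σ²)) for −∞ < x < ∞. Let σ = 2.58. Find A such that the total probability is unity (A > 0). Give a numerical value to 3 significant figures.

The normalization condition is ∫|ψ|² dx = 1 from −∞ to ∞.
With ∫_{−∞}^{∞} x^(2m) e^(−αx²) dx = (2m−1)!!·√π / (2^m α^(m+1/2)), with ψ = A·e^(−x²/(2σ²)), the integral evaluates to A²·[√(π)·σ].
With σ = 2.58: A² = 0.2187 and A = 0.4676.

A ≈ 0.468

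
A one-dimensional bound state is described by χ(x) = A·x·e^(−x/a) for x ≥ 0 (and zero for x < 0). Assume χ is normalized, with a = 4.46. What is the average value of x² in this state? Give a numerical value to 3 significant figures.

⟨x^2⟩ ≈ 59.7

⟨x²⟩ = ∫ x^2 |χ|² dx over the full domain.
With ∫₀^∞ x^4 e^(−αx) dx = 4!/α^5, the ratio of the moment integral to the normalization integral gives ⟨x²⟩ = 3·a^2.
Putting a = 4.46 gives 59.67.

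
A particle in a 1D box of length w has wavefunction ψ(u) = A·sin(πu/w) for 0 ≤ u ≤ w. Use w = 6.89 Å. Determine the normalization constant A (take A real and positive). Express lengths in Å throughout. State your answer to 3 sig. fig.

A ≈ 0.539 Å^(-1/2)

The normalization condition is ∫|ψ|² du = 1 from 0 to w.
Using sin²θ = (1 − cos 2θ)/2, with ψ = A·sin(πu/w), the integral evaluates to A²·[w/2].
Setting this equal to 1 gives A² = 1/(w/2).
Substituting w = 6.89 gives A² = 0.2903, so A = 0.5388.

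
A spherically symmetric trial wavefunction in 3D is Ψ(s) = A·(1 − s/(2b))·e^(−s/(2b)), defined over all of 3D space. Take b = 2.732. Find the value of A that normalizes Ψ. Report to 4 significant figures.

We need A² ∫|f|² 4πs² ds = 1, taking the integral from 0 to ∞.
The integral (without the A² prefactor) comes out to 8·π·b^3.
So A² = (8·π·b^3)^(−1).
Substituting b = 2.732 gives A² = 0.0019513, so A = 0.044173.

A ≈ 0.04417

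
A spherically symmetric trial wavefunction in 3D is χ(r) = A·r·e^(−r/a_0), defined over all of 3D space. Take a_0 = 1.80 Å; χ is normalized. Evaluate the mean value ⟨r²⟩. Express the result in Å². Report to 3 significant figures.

By definition ⟨r²⟩ = ∫ r^2 |χ(r)|² 4πr² dr.
Using ∫₀^∞ rⁿ e^(−αr) dr = n!/αⁿ⁺¹, evaluating both integrals, ⟨r²⟩ = 15·a_0^2/2.
With a_0 = 1.80, ⟨r^2⟩ = 24.30.

⟨r^2⟩ ≈ 24.3 Å^2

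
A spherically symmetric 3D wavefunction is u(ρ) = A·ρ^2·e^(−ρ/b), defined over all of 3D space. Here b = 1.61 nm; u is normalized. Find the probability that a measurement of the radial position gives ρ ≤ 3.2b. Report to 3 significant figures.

P ≈ 0.458

Integrate the radial probability density 4πρ²|u|² over ρ ≤ 3.2b.
The full normalization integral is A²·[45·π·b^7/2] = 1, fixing A².
Let t = ρ/b; then A², 4π and the length scale all cancel, so P = ∫_{0}^{3.2} t^6·e^(-2·t) dt ÷ ∫_{0}^{∞} t^6·e^(-2·t) dt.
With ∫ t^6·e^(-2·t) dt = -(4·t^6 + 12·t^5 + 30·t^4 + 60·t^3 + 90·t^2 + 90·t + 45)·e^(-2·t)/8 + C, the region integral is ≈ 2.5744 and the full one is 45/8.
The region integral divided by the full integral gives P = 0.4577.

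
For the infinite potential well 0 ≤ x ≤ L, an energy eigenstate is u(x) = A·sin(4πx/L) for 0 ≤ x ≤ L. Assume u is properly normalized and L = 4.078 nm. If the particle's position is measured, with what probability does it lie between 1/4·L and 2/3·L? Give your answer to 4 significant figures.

P ≈ 0.4511

|u|² is the probability density, so P = ∫_{1/4·L}^{2/3·L} |u|² dx.
Since A² = 1/(L/2), this is the region integral divided by the full normalization integral.
In terms of t = x/L (A² and the length scale cancel between numerator and denominator), P = [∫_{1/4}^{2/3} sin(4·π·t)^2 dt] / [∫_{0}^{1} sin(4·π·t)^2 dt].
An antiderivative of sin(4·π·t)^2 is t/2 - sin(4·π·t)·cos(4·π·t)/(8·π); evaluating from 1/4 to 2/3 gives √(3)/(32·π) + 5/24, while the full integral is 1/2.
This works out to P = √(3)/(16·π) + 5/12.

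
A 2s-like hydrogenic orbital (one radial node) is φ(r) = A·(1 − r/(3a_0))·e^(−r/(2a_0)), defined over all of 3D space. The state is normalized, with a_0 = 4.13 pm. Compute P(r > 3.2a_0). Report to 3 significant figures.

With dV = 4πr²dr, the probability is ∫|φ|² dV over r > 3.2a_0.
The full normalization integral is A²·[8·π·a_0^3/3] = 1, fixing A².
Substituting u = r/a_0, A², 4π and the length scale all cancel in the ratio: P = ∫_{3.2}^{∞} u^2·(1 - u/3)^2·e^(-u) du / ∫_{0}^{∞} u^2·(1 - u/3)^2·e^(-u) du.
An antiderivative of u^2·(1 - u/3)^2·e^(-u) is (-u^4 + 2·u^3 - 3·u^2 - 6·u - 6)·e^(-u)/9; evaluating from 3.2 to ∞ gives 6614·e^(-16/5)/625, while the full integral is 2/3.
Taking the ratio yields P = 0.6470.

P ≈ 0.647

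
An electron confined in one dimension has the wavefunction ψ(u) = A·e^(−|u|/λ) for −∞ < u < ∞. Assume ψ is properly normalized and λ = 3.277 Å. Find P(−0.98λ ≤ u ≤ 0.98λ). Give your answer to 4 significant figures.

P ≈ 0.8591

P = ∫_{−0.98λ}^{0.98λ} |ψ(u)|² du.
With A² fixed by ∫|ψ|² = 1, i.e. A² = (λ)^(−1), substitute and integrate.
Both integrals are even about u = 0, so only the u ≥ 0 halves are needed (the factors of 2 cancel). In terms of t = u/λ (A² and the length scale cancel between numerator and denominator), P = [∫_{0}^{0.98} e^(-2·t) dt] / [∫_{0}^{∞} e^(-2·t) dt].
With ∫ e^(-2·t) dt = -e^(-2·t)/2 + C, the region integral is 1/2 - e^(-49/25)/2 and the full one is 1/2.
Evaluating gives P = 0.85914.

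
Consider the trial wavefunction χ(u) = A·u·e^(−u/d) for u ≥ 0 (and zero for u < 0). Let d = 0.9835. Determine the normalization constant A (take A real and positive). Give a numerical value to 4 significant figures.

A ≈ 2.051

Require ∫ |χ|² du = 1 over the whole domain.
Recall ∫₀^∞ u^m e^(−u/β) du = m!·β^(m+1), with χ = A·u·e^(−u/d), the integral evaluates to A²·[d^3/4].
Hence A² = 1/[d^3/4].
Substituting d = 0.9835 gives A² = 4.2047, so A = 2.0505.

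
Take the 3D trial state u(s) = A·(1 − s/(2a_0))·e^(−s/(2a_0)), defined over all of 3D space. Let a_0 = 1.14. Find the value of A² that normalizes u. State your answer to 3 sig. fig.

Normalization requires ∫|u|² 4πs² ds = 1, integrated from 0 to ∞.
(Spherical symmetry: dV = 4πs² ds.)
The integral (without the A² prefactor) comes out to 8·π·a_0^3.
So A² = (8·π·a_0^3)^(−1).
Plugging in a_0 = 1.14 yields A = 0.1639.

A^2 ≈ 0.0269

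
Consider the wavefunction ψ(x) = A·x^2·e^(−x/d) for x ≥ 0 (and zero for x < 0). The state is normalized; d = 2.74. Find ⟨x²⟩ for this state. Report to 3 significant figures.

⟨x^2⟩ ≈ 56.3

⟨x²⟩ = ∫ x^2 |ψ|² dx over the full domain.
Since the A² factors cancel between numerator and denominator, ⟨x²⟩ = 15·d^2/2.
Putting d = 2.74 gives 56.31.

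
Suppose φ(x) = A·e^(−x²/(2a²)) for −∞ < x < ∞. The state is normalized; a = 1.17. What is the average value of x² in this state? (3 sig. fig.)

⟨x^2⟩ ≈ 0.684

By definition ⟨x²⟩ = ∫ x^2 |φ(x)|² dx.
The ratio of the moment integral to the normalization integral gives ⟨x²⟩ = a^2/2.
Putting a = 1.17 gives 0.6845.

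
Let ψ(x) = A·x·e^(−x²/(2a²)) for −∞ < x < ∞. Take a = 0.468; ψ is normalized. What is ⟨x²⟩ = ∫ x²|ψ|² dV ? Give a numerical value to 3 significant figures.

⟨x^2⟩ ≈ 0.329

⟨x²⟩ = ∫ x^2 |ψ|² dx over the full domain.
Using the Gaussian integral ∫_{−∞}^{∞} e^(−αx²) dx = √(π/α), the ratio of the moment integral to the normalization integral gives ⟨x²⟩ = 3·a^2/2.
Putting a = 0.468 gives 0.3285.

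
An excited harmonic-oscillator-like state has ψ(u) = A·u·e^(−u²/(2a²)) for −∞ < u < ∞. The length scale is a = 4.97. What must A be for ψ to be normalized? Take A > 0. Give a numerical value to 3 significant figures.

A ≈ 0.0959

Normalization requires ∫|ψ|² du = 1, integrated from −∞ to ∞.
Differentiating ∫e^(−αu²) du = √(π/α) under α to get the higher moments, carrying out the integral gives A² · √(π)·a^3/2.
Plugging in a = 4.97 yields A = 0.09587.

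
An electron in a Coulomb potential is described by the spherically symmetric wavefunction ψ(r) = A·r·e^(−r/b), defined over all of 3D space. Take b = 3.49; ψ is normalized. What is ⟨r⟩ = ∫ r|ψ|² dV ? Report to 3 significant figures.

⟨r⟩ = ∫ r |ψ|² 4πr² dr over the full domain.
With ∫₀^∞ r^5 e^(−αr) dr = 5!/α^6, evaluating both integrals, ⟨r⟩ = 5·b/2.
Putting b = 3.49 gives 8.725.

⟨r⟩ ≈ 8.73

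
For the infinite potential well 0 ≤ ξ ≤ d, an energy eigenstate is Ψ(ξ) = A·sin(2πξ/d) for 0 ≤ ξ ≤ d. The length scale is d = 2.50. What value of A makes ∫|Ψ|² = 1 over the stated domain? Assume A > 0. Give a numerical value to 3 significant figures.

Require ∫ |Ψ|² dξ = 1 over the whole domain.
With ∫₀^d sin²(nπξ/d) dξ = d/2, with Ψ = A·sin(2πξ/d), the integral evaluates to A²·[d/2].
Hence A² = 1/[d/2].
Substituting d = 2.50 gives A² = 0.8000, so A = 0.8944.

A ≈ 0.894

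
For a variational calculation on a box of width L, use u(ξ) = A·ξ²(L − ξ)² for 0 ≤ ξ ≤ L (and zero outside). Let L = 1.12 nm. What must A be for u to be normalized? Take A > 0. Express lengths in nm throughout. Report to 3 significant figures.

The normalization condition is ∫|u|² dξ = 1 from 0 to L.
Expanding the polynomial and integrating term by term, with u = A·ξ²(L − ξ)², the integral evaluates to A²·[L^9/630].
Setting this equal to 1 gives A² = 1/(L^9/630).
Substituting L = 1.12 gives A² = 227.2, so A = 15.07.

A ≈ 15.1 nm^(-9/2)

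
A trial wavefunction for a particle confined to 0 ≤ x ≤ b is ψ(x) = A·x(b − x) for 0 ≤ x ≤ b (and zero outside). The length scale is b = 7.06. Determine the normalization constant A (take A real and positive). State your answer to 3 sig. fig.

The normalization condition is ∫|ψ|² dx = 1 from 0 to b.
Expanding the polynomial and integrating term by term, carrying out the integral gives A² · b^5/30.
Setting this equal to 1 gives A² = 1/(b^5/30).
With b = 7.06: A² = 0.001710 and A = 0.04136.

A ≈ 0.0414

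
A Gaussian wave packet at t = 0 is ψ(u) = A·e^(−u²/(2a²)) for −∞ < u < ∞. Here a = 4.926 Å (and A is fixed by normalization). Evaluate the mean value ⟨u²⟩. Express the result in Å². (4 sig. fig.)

⟨u²⟩ = ∫ u^2 |ψ|² du over the full domain.
With ∫_{−∞}^{∞} u^(2m) e^(−αu²) du = (2m−1)!!·√π / (2^m α^(m+1/2)), evaluating both integrals, ⟨u²⟩ = a^2/2.
With a = 4.926, ⟨u^2⟩ = 12.133.

⟨u^2⟩ ≈ 12.13 Å^2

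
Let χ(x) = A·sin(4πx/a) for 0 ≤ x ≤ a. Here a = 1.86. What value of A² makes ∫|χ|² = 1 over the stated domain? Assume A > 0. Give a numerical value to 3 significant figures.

A^2 ≈ 1.08

The normalization condition is ∫|χ|² dx = 1 from 0 to a.
Using sin²θ = (1 − cos 2θ)/2, ∫|χ|² dx = A²·(a/2).
Hence A² = 1/[a/2].
With a = 1.86: A² = 1.075 and A = 1.037.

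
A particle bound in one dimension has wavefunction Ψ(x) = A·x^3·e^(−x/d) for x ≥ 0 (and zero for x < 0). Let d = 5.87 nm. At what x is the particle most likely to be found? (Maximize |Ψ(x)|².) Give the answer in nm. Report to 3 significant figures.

Set d/dx [|Ψ(x)|²] = 0 and solve for x > 0.
This gives x = 3·d.
With d = 5.87, the most probable position is 17.61 nm.

x ≈ 17.6 nm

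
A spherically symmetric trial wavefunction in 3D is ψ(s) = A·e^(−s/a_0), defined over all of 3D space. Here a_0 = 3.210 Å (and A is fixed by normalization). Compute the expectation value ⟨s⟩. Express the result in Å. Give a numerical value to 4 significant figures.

⟨s⟩ ≈ 4.815 Å

By definition ⟨s⟩ = ∫ s |ψ(s)|² 4πs² ds.
Recall ∫₀^∞ s^m e^(−s/β) ds = m!·β^(m+1), since the A² factors cancel between numerator and denominator, ⟨s⟩ = 3·a_0/2.
Putting a_0 = 3.210 gives 4.8150.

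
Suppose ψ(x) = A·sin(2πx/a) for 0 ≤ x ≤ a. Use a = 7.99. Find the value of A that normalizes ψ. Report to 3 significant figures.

We need A² ∫|f|² dx = 1, taking the integral from 0 to a.
With ∫₀^a sin²(nπx/a) dx = a/2, carrying out the integral gives A² · a/2.
Setting this equal to 1 gives A² = 1/(a/2).
Substituting a = 7.99 gives A² = 0.2503, so A = 0.5003.

A ≈ 0.500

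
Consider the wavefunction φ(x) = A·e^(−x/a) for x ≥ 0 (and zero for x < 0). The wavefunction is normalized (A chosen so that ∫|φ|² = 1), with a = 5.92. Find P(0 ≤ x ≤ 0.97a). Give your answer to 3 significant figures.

|φ|² is the probability density, so P = ∫_{0}^{0.97a} |φ|² dx.
With A² fixed by ∫|φ|² = 1, i.e. A² = (a/2)^(−1), substitute and integrate.
Substituting u = x/a, A² and the length scale cancel in the ratio: P = ∫_{0}^{0.97} e^(-2·u) du / ∫_{0}^{∞} e^(-2·u) du.
An antiderivative of e^(-2·u) is -e^(-2·u)/2; evaluating from 0 to 0.97 gives 1/2 - e^(-97/50)/2, while the full integral is 1/2.
The result is P = 0.8563.

P ≈ 0.856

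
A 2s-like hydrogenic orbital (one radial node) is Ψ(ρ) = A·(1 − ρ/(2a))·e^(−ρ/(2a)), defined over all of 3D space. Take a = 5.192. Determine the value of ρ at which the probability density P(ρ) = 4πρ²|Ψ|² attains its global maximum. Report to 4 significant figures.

ρ ≈ 27.19

Differentiate P(ρ) = 4πρ²|Ψ|² with respect to ρ and set to zero.
Solving yields ρ = a·(√(5) + 3).
With a = 5.192, the most probable radial distance is 27.186.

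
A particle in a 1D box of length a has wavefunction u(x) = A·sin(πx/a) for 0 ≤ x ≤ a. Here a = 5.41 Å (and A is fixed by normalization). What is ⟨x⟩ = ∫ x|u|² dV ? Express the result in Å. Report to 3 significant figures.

⟨x⟩ = ∫ x |u|² dx over the full domain.
Using sin²θ = (1 − cos 2θ)/2, since the A² factors cancel between numerator and denominator, ⟨x⟩ = a/2.
Putting a = 5.41 gives 2.705.

⟨x⟩ ≈ 2.71 Å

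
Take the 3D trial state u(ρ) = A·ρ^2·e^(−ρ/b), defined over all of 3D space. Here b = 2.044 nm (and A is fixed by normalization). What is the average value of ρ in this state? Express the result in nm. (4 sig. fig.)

⟨ρ⟩ ≈ 7.154 nm

The expectation value is the |u|²-weighted average of ρ: ∫ ρ|u|² 4πρ² dρ.
With ∫₀^∞ ρ^7 e^(−αρ) dρ = 7!/α^8, since the A² factors cancel between numerator and denominator, ⟨ρ⟩ = 7·b/2.
Putting b = 2.044 gives 7.1540.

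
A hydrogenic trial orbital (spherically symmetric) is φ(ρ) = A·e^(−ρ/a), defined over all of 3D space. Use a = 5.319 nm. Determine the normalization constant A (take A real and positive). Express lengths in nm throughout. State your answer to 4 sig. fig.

A ≈ 0.04599 nm^(-3/2)

Normalization requires ∫|φ|² 4πρ² dρ = 1, integrated from 0 to ∞.
The angular integral contributes 4π, leaving ∫₀^∞ ρ²|φ|² dρ.
∫|φ|² 4πρ² dρ = A²·(π·a^3).
Setting this equal to 1 gives A² = 1/(π·a^3).
Plugging in a = 5.319 yields A = 0.045992.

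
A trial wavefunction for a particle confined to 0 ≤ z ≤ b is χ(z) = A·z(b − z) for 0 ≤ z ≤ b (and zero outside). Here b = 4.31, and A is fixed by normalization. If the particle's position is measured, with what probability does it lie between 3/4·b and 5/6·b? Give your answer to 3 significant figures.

The probability is P = ∫ |χ|² dz over [3/4·b, 5/6·b].
The normalization integral ∫|χ|²dz over the whole domain equals b^5/30·A², and A² cancels in the ratio.
Let u = z/b; then A² and the length scale cancel, so P = ∫_{3/4}^{5/6} u^2·(1 - u)^2 du ÷ ∫_{0}^{1} u^2·(1 - u)^2 du.
With ∫ u^2·(1 - u)^2 du = u^3·(6·u^2 - 15·u + 10)/30 + C, the region integral is ≈ 0.0022674 and the full one is 1/30.
Taking the ratio, P = 0.06802.

P ≈ 0.0680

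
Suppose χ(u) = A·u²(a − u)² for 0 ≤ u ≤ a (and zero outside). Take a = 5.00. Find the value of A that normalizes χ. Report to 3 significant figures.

A ≈ 0.0180

We need A² ∫|f|² du = 1, taking the integral from 0 to a.
∫|χ|² du = A²·(a^9/630).
Setting this equal to 1 gives A² = 1/(a^9/630).
Substituting a = 5.00 gives A² = 0.0003226, so A = 0.01796.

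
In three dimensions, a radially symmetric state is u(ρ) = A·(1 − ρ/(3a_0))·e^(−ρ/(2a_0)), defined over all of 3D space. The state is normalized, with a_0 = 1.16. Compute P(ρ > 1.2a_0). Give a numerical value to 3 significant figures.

P ≈ 0.810

Integrate the radial probability density 4πρ²|u|² over ρ > 1.2a_0.
The full normalization integral is A²·[8·π·a_0^3/3] = 1, fixing A².
Substituting t = ρ/a_0, A², 4π and the length scale all cancel in the ratio: P = ∫_{1.2}^{∞} t^2·(1 - t/3)^2·e^(-t) dt / ∫_{0}^{∞} t^2·(1 - t/3)^2·e^(-t) dt.
With ∫ t^2·(1 - t/3)^2·e^(-t) dt = (-t^4 + 2·t^3 - 3·t^2 - 6·t - 6)·e^(-t)/9 + C, the region integral is 3362·e^(-6/5)/1875 and the full one is 2/3.
The region integral divided by the full integral gives P = 0.8101.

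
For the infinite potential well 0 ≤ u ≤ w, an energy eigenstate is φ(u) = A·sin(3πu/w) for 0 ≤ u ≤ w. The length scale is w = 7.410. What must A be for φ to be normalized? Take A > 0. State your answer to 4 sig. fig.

We need A² ∫|f|² du = 1, taking the integral from 0 to w.
∫|φ|² du = A²·(w/2).
With w = 7.410: A² = 0.26991 and A = 0.51952.

A ≈ 0.5195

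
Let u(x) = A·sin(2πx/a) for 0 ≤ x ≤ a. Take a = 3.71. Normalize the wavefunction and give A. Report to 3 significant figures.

A ≈ 0.734

The normalization condition is ∫|u|² dx = 1 from 0 to a.
Using sin²θ = (1 − cos 2θ)/2, the integral (without the A² prefactor) comes out to a/2.
Hence A² = 1/[a/2].
Substituting a = 3.71 gives A² = 0.5391, so A = 0.7342.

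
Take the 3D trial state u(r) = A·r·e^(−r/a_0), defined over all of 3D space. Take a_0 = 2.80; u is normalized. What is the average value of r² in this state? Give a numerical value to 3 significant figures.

⟨r²⟩ = ∫ r^2 |u|² 4πr² dr over the full domain.
Evaluating both integrals, ⟨r²⟩ = 15·a_0^2/2.
Putting a_0 = 2.80 gives 58.80.

⟨r^2⟩ ≈ 58.8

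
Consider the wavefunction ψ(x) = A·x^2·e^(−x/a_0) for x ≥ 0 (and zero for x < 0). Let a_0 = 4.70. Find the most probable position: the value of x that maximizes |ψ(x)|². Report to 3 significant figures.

x ≈ 9.40

Differentiate |ψ(x)|² with respect to x and set to zero.
Solving yields x = 2·a_0.
With a_0 = 4.70, the most probable position is 9.400.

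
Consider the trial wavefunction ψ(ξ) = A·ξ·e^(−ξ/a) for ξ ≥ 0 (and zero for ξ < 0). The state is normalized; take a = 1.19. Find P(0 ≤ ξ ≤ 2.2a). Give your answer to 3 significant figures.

The probability is P = ∫ |ψ|² dξ over [0, 2.2a].
With A² fixed by ∫|ψ|² = 1, i.e. A² = (a^3/4)^(−1), substitute and integrate.
In terms of u = ξ/a (A² and the length scale cancel between numerator and denominator), P = [∫_{0}^{2.2} u^2·e^(-2·u) du] / [∫_{0}^{∞} u^2·e^(-2·u) du].
Using ∫ u^2·e^(-2·u) du = -(2·u^2 + 2·u + 1)·e^(-2·u)/4, the numerator is 1/4 - 377·e^(-22/5)/100 and the denominator is 1/4.
Evaluating gives P = 0.8149.

P ≈ 0.815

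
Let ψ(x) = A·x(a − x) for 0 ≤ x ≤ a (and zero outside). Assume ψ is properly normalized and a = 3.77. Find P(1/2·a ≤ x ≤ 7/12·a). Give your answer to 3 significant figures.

P ≈ 0.153

P = ∫_{1/2·a}^{7/12·a} |ψ(x)|² dx.
With A² fixed by ∫|ψ|² = 1, i.e. A² = (a^5/30)^(−1), substitute and integrate.
Substituting u = x/a, A² and the length scale cancel in the ratio: P = ∫_{1/2}^{7/12} u^2·(1 - u)^2 du / ∫_{0}^{1} u^2·(1 - u)^2 du.
With ∫ u^2·(1 - u)^2 du = u^3·(6·u^2 - 15·u + 10)/30 + C, the region integral is ≈ 0.0051127 and the full one is 1/30.
Taking the ratio, P = 0.1534.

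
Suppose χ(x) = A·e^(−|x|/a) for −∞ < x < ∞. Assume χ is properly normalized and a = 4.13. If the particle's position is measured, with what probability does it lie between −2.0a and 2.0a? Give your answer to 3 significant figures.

P ≈ 0.982

P = ∫_{−2.0a}^{2.0a} |χ(x)|² dx.
With A² fixed by ∫|χ|² = 1, i.e. A² = (a)^(−1), substitute and integrate.
Both integrals are even about x = 0, so only the x ≥ 0 halves are needed (the factors of 2 cancel). In terms of u = x/a (A² and the length scale cancel between numerator and denominator), P = [∫_{0}^{2.0} e^(-2·u) du] / [∫_{0}^{∞} e^(-2·u) du].
Using ∫ e^(-2·u) du = -e^(-2·u)/2, the numerator is 1/2 - e^(-4)/2 and the denominator is 1/2.
Evaluating gives P = 0.9817.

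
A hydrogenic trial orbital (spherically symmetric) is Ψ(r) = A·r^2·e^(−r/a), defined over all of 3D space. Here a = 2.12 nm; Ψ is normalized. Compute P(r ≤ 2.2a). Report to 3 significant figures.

P ≈ 0.156

Integrate the radial probability density 4πr²|Ψ|² over r ≤ 2.2a.
A² is fixed by ∫₀^∞ 4πr²|Ψ|² dr = 1, i.e. A² = (45·π·a^7/2)^(−1).
Substituting u = r/a, A², 4π and the length scale all cancel in the ratio: P = ∫_{0}^{2.2} u^6·e^(-2·u) du / ∫_{0}^{∞} u^6·e^(-2·u) du.
An antiderivative of u^6·e^(-2·u) is -(4·u^6 + 12·u^5 + 30·u^4 + 60·u^3 + 90·u^2 + 90·u + 45)·e^(-2·u)/8; evaluating from 0 to 2.2 gives ≈ 0.87950, while the full integral is 45/8.
The region integral divided by the full integral gives P = 0.1564.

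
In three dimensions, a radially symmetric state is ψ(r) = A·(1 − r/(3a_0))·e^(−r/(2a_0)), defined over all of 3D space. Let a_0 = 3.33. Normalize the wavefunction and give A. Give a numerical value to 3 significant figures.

Require ∫ |ψ|² 4πr² dr = 1 over the whole domain.
(Spherical symmetry: dV = 4πr² dr.)
With ψ = A·(1 − r/(3a_0))·e^(−r/(2a_0)), the integral evaluates to A²·[8·π·a_0^3/3].
Setting this equal to 1 gives A² = 1/(8·π·a_0^3/3).
Substituting a_0 = 3.33 gives A² = 0.003233, so A = 0.05686.

A ≈ 0.0569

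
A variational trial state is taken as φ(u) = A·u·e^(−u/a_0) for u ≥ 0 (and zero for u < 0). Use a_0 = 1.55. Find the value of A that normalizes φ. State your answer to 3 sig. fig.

The normalization condition is ∫|φ|² du = 1 from 0 to ∞.
Recall ∫₀^∞ u^m e^(−u/β) du = m!·β^(m+1), with φ = A·u·e^(−u/a_0), the integral evaluates to A²·[a_0^3/4].
So A² = (a_0^3/4)^(−1).
Plugging in a_0 = 1.55 yields A = 1.036.

A ≈ 1.04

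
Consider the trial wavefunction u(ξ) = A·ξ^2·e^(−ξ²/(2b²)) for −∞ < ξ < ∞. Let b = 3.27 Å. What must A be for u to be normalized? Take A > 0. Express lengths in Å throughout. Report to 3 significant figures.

A ≈ 0.0449 Å^(-5/2)

We need A² ∫|f|² dξ = 1, taking the integral from −∞ to ∞.
With ∫_{−∞}^{∞} ξ^(2m) e^(−αξ²) dξ = (2m−1)!!·√π / (2^m α^(m+1/2)), carrying out the integral gives A² · 3·√(π)·b^5/4.
So A² = (3·√(π)·b^5/4)^(−1).
With b = 3.27: A² = 0.002012 and A = 0.04486.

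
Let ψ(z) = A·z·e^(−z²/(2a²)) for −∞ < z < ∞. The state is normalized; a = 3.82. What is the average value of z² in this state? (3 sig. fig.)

⟨z^2⟩ ≈ 21.9

⟨z²⟩ = ∫ z^2 |ψ|² dz over the full domain.
The ratio of the moment integral to the normalization integral gives ⟨z²⟩ = 3·a^2/2.
Putting a = 3.82 gives 21.89.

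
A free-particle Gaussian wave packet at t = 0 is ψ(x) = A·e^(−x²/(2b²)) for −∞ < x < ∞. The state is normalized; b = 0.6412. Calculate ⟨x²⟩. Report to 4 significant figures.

⟨x^2⟩ ≈ 0.2056

The expectation value is the |ψ|²-weighted average of x^2: ∫ x^2|ψ|² dx.
The ratio of the moment integral to the normalization integral gives ⟨x²⟩ = b^2/2.
Putting b = 0.6412 gives 0.20557.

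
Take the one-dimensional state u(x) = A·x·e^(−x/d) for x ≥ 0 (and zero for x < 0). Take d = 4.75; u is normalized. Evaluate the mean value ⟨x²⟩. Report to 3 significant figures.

The expectation value is the |u|²-weighted average of x^2: ∫ x^2|u|² dx.
With ∫₀^∞ x^4 e^(−αx) dx = 4!/α^5, the ratio of the moment integral to the normalization integral gives ⟨x²⟩ = 3·d^2.
With d = 4.75, ⟨x^2⟩ = 67.69.

⟨x^2⟩ ≈ 67.7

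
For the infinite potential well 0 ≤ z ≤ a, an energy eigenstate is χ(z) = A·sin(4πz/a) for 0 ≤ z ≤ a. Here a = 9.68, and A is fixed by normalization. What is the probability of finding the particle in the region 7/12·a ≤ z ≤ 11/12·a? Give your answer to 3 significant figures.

P = ∫_{7/12·a}^{11/12·a} |χ(z)|² dz.
The normalization integral ∫|χ|²dz over the whole domain equals a/2·A², and A² cancels in the ratio.
Substituting u = z/a, A² and the length scale cancel in the ratio: P = ∫_{7/12}^{11/12} sin(4·π·u)^2 du / ∫_{0}^{1} sin(4·π·u)^2 du.
With ∫ sin(4·π·u)^2 du = u/2 - sin(4·π·u)·cos(4·π·u)/(8·π) + C, the region integral is √(3)/(16·π) + 1/6 and the full one is 1/2.
This works out to P = (√(3)/8 + π/3)/π.

P ≈ 0.402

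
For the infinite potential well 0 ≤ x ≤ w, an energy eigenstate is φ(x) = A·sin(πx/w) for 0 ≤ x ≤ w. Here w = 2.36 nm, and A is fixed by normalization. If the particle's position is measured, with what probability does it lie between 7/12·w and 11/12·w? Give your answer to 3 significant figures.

|φ|² is the probability density, so P = ∫_{7/12·w}^{11/12·w} |φ|² dx.
The normalization integral ∫|φ|²dx over the whole domain equals w/2·A², and A² cancels in the ratio.
In terms of u = x/w (A² and the length scale cancel between numerator and denominator), P = [∫_{7/12}^{11/12} sin(π·u)^2 du] / [∫_{0}^{1} sin(π·u)^2 du].
With ∫ sin(π·u)^2 du = u/2 - sin(2·π·u)/(4·π) + C, the region integral is 1/6 and the full one is 1/2.
The result is P = 1/3.

P ≈ 0.333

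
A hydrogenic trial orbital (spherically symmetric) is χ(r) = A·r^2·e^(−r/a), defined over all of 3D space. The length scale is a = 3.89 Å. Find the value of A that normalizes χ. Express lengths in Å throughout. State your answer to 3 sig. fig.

A ≈ 0.00102 Å^(-7/2)

Require ∫ |χ|² 4πr² dr = 1 over the whole domain.
The integral (without the A² prefactor) comes out to 45·π·a^7/2.
Setting this equal to 1 gives A² = 1/(45·π·a^7/2).
With a = 3.89: A² = 0.000001050 and A = 0.001024.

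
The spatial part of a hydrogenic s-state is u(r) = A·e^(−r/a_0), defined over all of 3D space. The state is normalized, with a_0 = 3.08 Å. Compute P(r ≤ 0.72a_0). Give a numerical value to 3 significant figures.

Integrate the radial probability density 4πr²|u|² over r ≤ 0.72a_0.
Normalization gives A² = 1/(π·a_0^3).
In terms of t = r/a_0 (A², 4π and the length scale all cancel between numerator and denominator), P = [∫_{0}^{0.72} t^2·e^(-2·t) dt] / [∫_{0}^{∞} t^2·e^(-2·t) dt].
An antiderivative of t^2·e^(-2·t) is -(2·t^2 + 2·t + 1)·e^(-2·t)/4; evaluating from 0 to 0.72 gives 1/4 - 2173·e^(-36/25)/2500, while the full integral is 1/4.
The region integral divided by the full integral gives P = 0.1762.

P ≈ 0.176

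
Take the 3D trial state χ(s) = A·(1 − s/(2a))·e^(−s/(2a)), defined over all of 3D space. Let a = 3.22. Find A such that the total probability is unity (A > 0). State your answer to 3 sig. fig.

We need A² ∫|f|² 4πs² ds = 1, taking the integral from 0 to ∞.
In 3D with spherical symmetry the volume element is 4πs² ds.
Carrying out the integral gives A² · 8·π·a^3.
So A² = (8·π·a^3)^(−1).
Substituting a = 3.22 gives A² = 0.001192, so A = 0.03452.

A ≈ 0.0345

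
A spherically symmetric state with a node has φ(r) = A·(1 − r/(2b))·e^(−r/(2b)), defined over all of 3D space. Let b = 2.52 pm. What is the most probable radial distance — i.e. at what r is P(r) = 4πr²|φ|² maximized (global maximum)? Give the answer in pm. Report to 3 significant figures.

Set d/dr [P(r) = 4πr²|φ|²] = 0 and solve for r > 0.
This gives r = b·(√(5) + 3).
With b = 2.52, the most probable radial distance is 13.19 pm.

r ≈ 13.2 pm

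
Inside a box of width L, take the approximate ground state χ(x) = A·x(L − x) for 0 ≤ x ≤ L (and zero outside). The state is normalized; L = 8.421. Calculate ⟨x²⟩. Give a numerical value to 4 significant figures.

The expectation value is the |χ|²-weighted average of x^2: ∫ x^2|χ|² dx.
Since the A² factors cancel between numerator and denominator, ⟨x²⟩ = 2·L^2/7.
Putting L = 8.421 gives 20.261.

⟨x^2⟩ ≈ 20.26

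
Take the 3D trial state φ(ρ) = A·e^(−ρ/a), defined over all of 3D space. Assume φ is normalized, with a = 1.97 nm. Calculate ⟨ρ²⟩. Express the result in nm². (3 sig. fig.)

⟨ρ^2⟩ ≈ 11.6 nm^2

⟨ρ²⟩ = ∫ ρ^2 |φ|² 4πρ² dρ over the full domain.
With ∫₀^∞ ρ^4 e^(−αρ) dρ = 4!/α^5, evaluating both integrals, ⟨ρ²⟩ = 3·a^2.
Putting a = 1.97 gives 11.64.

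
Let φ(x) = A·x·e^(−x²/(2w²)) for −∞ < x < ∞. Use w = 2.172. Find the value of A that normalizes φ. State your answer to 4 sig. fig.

We need A² ∫|f|² dx = 1, taking the integral from −∞ to ∞.
The integral (without the A² prefactor) comes out to √(π)·w^3/2.
Hence A² = 1/[√(π)·w^3/2].
With w = 2.172: A² = 0.11012 and A = 0.33185.

A ≈ 0.3318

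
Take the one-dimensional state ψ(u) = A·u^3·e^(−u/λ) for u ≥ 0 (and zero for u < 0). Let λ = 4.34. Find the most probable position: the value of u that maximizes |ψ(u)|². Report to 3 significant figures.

Differentiate |ψ(u)|² with respect to u and set to zero.
Solving yields u = 3·λ.
With λ = 4.34, the most probable position is 13.02.

u ≈ 13.0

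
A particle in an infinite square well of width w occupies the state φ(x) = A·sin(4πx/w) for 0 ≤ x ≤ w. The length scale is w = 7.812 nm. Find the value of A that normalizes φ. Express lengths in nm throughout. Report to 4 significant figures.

A ≈ 0.5060 nm^(-1/2)

Require ∫ |φ|² dx = 1 over the whole domain.
Carrying out the integral gives A² · w/2.
With w = 7.812: A² = 0.25602 and A = 0.50598.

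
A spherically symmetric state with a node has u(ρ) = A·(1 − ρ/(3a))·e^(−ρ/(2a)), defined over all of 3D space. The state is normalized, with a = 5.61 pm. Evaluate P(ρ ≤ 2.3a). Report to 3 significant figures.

P ≈ 0.343

P = ∫ |u|² 4πρ² dρ over ρ ≤ 2.3a.
The full normalization integral is A²·[8·π·a^3/3] = 1, fixing A².
In terms of t = ρ/a (A², 4π and the length scale all cancel between numerator and denominator), P = [∫_{0}^{2.3} t^2·(1 - t/3)^2·e^(-t) dt] / [∫_{0}^{∞} t^2·(1 - t/3)^2·e^(-t) dt].
Using ∫ t^2·(1 - t/3)^2·e^(-t) dt = (-t^4 + 2·t^3 - 3·t^2 - 6·t - 6)·e^(-t)/9, the numerator is ≈ 0.22865 and the denominator is 2/3.
The region integral divided by the full integral gives P = 0.3430.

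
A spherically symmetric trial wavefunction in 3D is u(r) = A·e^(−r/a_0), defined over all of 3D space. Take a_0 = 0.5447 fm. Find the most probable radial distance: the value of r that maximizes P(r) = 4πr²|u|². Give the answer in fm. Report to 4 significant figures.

Differentiate P(r) = 4πr²|u|² with respect to r and set to zero.
This gives r = a_0.
With a_0 = 0.5447, the most probable radial distance is 0.54470 fm.

r ≈ 0.5447 fm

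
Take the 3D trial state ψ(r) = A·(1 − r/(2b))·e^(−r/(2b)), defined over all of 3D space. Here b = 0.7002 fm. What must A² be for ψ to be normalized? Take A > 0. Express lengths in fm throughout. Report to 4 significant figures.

A^2 ≈ 0.1159 fm^(-3)

Require ∫ |ψ|² 4πr² dr = 1 over the whole domain.
(Spherical symmetry: dV = 4πr² dr.)
With ψ = A·(1 − r/(2b))·e^(−r/(2b)), the integral evaluates to A²·[8·π·b^3].
Setting this equal to 1 gives A² = 1/(8·π·b^3).
Plugging in b = 0.7002 yields A = 0.34044.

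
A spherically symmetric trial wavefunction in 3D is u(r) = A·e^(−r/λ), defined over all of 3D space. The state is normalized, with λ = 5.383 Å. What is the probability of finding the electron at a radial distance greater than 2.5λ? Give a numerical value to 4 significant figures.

P ≈ 0.1247

P = ∫ |u|² 4πr² dr over r > 2.5λ.
Normalization gives A² = 1/(π·λ^3).
Let t = r/λ; then A², 4π and the length scale all cancel, so P = ∫_{2.5}^{∞} t^2·e^(-2·t) dt ÷ ∫_{0}^{∞} t^2·e^(-2·t) dt.
Using ∫ t^2·e^(-2·t) dt = -(2·t^2 + 2·t + 1)·e^(-2·t)/4, the numerator is 37·e^(-5)/8 and the denominator is 1/4.
This evaluates to P = 0.12465.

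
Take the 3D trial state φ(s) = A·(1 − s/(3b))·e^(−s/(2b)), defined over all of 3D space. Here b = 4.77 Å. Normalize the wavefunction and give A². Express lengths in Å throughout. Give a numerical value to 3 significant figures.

A^2 ≈ 0.00110 Å^(-3)

Normalization requires ∫|φ|² 4πs² ds = 1, integrated from 0 to ∞.
The angular integral contributes 4π, leaving ∫₀^∞ s²|φ|² ds.
Using ∫₀^∞ sⁿ e^(−αs) ds = n!/αⁿ⁺¹, the integral (without the A² prefactor) comes out to 8·π·b^3/3.
Plugging in b = 4.77 yields A = 0.03316.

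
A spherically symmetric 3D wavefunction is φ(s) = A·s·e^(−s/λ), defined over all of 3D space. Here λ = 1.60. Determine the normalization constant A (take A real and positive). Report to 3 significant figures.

A ≈ 0.101

We need A² ∫|f|² 4πs² ds = 1, taking the integral from 0 to ∞.
The angular integral contributes 4π, leaving ∫₀^∞ s²|φ|² ds.
Recall ∫₀^∞ s^m e^(−s/β) ds = m!·β^(m+1), with φ = A·s·e^(−s/λ), the integral evaluates to A²·[3·π·λ^5].
So A² = (3·π·λ^5)^(−1).
Plugging in λ = 1.60 yields A = 0.1006.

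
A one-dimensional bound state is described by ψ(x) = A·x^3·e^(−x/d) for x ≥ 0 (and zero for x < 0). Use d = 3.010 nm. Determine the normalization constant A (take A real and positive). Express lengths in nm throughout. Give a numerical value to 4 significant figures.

A ≈ 0.008912 nm^(-7/2)

The normalization condition is ∫|ψ|² dx = 1 from 0 to ∞.
∫|ψ|² dx = A²·(45·d^7/8).
Hence A² = 1/[45·d^7/8].
Plugging in d = 3.010 yields A = 0.0089116.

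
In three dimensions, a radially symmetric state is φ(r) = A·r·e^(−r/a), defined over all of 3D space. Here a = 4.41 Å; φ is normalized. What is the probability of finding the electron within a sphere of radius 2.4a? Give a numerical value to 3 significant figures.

With dV = 4πr²dr, the probability is ∫|φ|² dV over r ≤ 2.4a.
A² is fixed by ∫₀^∞ 4πr²|φ|² dr = 1, i.e. A² = (3·π·a^5)^(−1).
Let u = r/a; then A², 4π and the length scale all cancel, so P = ∫_{0}^{2.4} u^4·e^(-2·u) du ÷ ∫_{0}^{∞} u^4·e^(-2·u) du.
An antiderivative of u^4·e^(-2·u) is -(u^4/2 + u^3 + 3·u^2/2 + 3·u/2 + 3/4)·e^(-2·u); evaluating from 0 to 2.4 gives ≈ 0.39281, while the full integral is 3/4.
This evaluates to P = 0.5237.

P ≈ 0.524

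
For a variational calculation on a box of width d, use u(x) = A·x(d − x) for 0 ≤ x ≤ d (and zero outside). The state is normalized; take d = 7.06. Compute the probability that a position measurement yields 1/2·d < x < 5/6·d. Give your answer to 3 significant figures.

P = ∫_{1/2·d}^{5/6·d} |u(x)|² dx.
The normalization integral ∫|u|²dx over the whole domain equals d^5/30·A², and A² cancels in the ratio.
Let t = x/d; then A² and the length scale cancel, so P = ∫_{1/2}^{5/6} t^2·(1 - t)^2 dt ÷ ∫_{0}^{1} t^2·(1 - t)^2 dt.
An antiderivative of t^2·(1 - t)^2 is t^3·(6·t^2 - 15·t + 10)/30; evaluating from 1/2 to 5/6 gives ≈ 0.015484, while the full integral is 1/30.
The result is P = 301/648.

P ≈ 0.465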